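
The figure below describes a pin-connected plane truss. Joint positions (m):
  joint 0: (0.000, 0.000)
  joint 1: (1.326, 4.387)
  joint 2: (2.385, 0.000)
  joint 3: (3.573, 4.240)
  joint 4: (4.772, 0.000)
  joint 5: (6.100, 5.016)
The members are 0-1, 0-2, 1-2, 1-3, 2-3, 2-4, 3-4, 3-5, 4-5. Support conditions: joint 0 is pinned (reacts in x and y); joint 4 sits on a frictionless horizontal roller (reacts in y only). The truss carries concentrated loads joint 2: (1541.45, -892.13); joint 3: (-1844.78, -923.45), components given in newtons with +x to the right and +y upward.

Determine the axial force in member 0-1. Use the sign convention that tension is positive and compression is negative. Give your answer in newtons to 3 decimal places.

N=6 nodes, M=9 members, R=3 reactions → 2N=12, M+R=12
member 0 (0-1): L=4.5830, (cx,cy)=(0.2893,0.9572)
member 1 (0-2): L=2.3850, (cx,cy)=(1.0000,0.0000)
member 2 (1-2): L=4.5130, (cx,cy)=(0.2347,-0.9721)
member 3 (1-3): L=2.2518, (cx,cy)=(0.9979,-0.0653)
member 4 (2-3): L=4.4033, (cx,cy)=(0.2698,0.9629)
member 5 (2-4): L=2.3870, (cx,cy)=(1.0000,0.0000)
member 6 (3-4): L=4.4063, (cx,cy)=(0.2721,-0.9623)
member 7 (3-5): L=2.6435, (cx,cy)=(0.9559,0.2936)
member 8 (4-5): L=5.1888, (cx,cy)=(0.2559,0.9667)
solve A·x = −loads:
  F[0-1] = -2420.9369 N (compression)
  F[0-2] = +397.1174 N (tension)
  F[1-2] = +2470.1041 N (tension)
  F[1-3] = -1282.8059 N (compression)
  F[2-3] = -1567.1193 N (compression)
  F[2-4] = -141.9041 N (compression)
  F[3-4] = +521.4909 N (tension)
  F[3-5] = -0.0000 N (compression)
  F[4-5] = -0.0000 N (compression)
  Rx@0 = +303.3300 N
  Ry@0 = +2317.3927 N
  Ry@4 = -501.8127 N

-2420.937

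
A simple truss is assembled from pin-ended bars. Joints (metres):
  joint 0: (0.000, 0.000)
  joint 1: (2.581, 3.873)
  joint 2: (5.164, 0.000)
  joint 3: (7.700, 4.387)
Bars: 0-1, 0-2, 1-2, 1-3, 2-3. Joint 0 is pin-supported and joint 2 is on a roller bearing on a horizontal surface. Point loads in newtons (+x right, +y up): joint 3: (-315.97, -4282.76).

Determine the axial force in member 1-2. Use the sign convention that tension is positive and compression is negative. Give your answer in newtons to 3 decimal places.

N=4 nodes, M=5 members, R=3 reactions → 2N=8, M+R=8
member 0 (0-1): L=4.6542, (cx,cy)=(0.5546,0.8321)
member 1 (0-2): L=5.1640, (cx,cy)=(1.0000,0.0000)
member 2 (1-2): L=4.6553, (cx,cy)=(0.5548,-0.8320)
member 3 (1-3): L=5.1447, (cx,cy)=(0.9950,0.0999)
member 4 (2-3): L=5.0673, (cx,cy)=(0.5005,0.8658)
solve A·x = −loads:
  F[0-1] = +2204.8951 N (tension)
  F[0-2] = -1538.6978 N (compression)
  F[1-2] = -1928.6899 N (compression)
  F[1-3] = +2304.3888 N (tension)
  F[2-3] = -5212.7764 N (compression)
  Rx@0 = +315.9700 N
  Ry@0 = -1834.8023 N
  Ry@2 = +6117.5623 N

-1928.690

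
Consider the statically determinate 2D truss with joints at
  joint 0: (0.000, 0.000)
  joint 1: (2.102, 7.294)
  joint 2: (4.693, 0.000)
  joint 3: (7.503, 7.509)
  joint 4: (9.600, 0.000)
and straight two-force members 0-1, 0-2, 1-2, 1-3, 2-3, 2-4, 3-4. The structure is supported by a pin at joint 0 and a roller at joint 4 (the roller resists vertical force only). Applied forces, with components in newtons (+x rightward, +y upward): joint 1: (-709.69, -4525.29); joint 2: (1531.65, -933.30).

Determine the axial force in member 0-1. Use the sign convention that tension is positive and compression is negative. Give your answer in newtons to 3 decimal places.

N=5 nodes, M=7 members, R=3 reactions → 2N=10, M+R=10
member 0 (0-1): L=7.5908, (cx,cy)=(0.2769,0.9609)
member 1 (0-2): L=4.6930, (cx,cy)=(1.0000,0.0000)
member 2 (1-2): L=7.7405, (cx,cy)=(0.3347,-0.9423)
member 3 (1-3): L=5.4053, (cx,cy)=(0.9992,0.0398)
member 4 (2-3): L=8.0176, (cx,cy)=(0.3505,0.9366)
member 5 (2-4): L=4.9070, (cx,cy)=(1.0000,0.0000)
member 6 (3-4): L=7.7963, (cx,cy)=(0.2690,-0.9631)
solve A·x = −loads:
  F[0-1] = -4735.9063 N (compression)
  F[0-2] = +2133.3927 N (tension)
  F[1-2] = +1.5332 N (tension)
  F[1-3] = -602.7329 N (compression)
  F[2-3] = +994.9661 N (tension)
  F[2-4] = +253.5393 N (tension)
  F[3-4] = -942.6187 N (compression)
  Rx@0 = -821.9600 N
  Ry@0 = +4550.7090 N
  Ry@4 = +907.8810 N

-4735.906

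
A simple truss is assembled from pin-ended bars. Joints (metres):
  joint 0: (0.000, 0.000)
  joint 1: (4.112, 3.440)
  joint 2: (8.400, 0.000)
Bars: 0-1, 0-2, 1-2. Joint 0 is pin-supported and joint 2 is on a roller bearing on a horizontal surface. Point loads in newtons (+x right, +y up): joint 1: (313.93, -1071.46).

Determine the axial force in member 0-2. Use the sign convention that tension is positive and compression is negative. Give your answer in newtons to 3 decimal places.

814.056

N=3 nodes, M=3 members, R=3 reactions → 2N=6, M+R=6
member 0 (0-1): L=5.3612, (cx,cy)=(0.7670,0.6417)
member 1 (0-2): L=8.4000, (cx,cy)=(1.0000,0.0000)
member 2 (1-2): L=5.4973, (cx,cy)=(0.7800,-0.6258)
solve A·x = −loads:
  F[0-1] = -652.0570 N (compression)
  F[0-2] = +814.0556 N (tension)
  F[1-2] = -1043.6393 N (compression)
  Rx@0 = -313.9300 N
  Ry@0 = +418.3930 N
  Ry@2 = +653.0670 N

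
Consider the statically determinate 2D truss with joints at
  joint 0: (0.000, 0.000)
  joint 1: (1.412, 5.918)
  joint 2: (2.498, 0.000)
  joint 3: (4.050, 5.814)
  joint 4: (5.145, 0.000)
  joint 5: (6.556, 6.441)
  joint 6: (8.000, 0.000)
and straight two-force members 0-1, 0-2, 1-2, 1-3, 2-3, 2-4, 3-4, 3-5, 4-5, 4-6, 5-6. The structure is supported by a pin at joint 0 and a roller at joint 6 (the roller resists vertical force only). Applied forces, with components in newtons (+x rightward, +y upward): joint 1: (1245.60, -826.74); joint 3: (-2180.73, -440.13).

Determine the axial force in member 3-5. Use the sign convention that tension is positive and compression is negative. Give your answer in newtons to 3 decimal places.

142.451

N=7 nodes, M=11 members, R=3 reactions → 2N=14, M+R=14
member 0 (0-1): L=6.0841, (cx,cy)=(0.2321,0.9727)
member 1 (0-2): L=2.4980, (cx,cy)=(1.0000,0.0000)
member 2 (1-2): L=6.0168, (cx,cy)=(0.1805,-0.9836)
member 3 (1-3): L=2.6400, (cx,cy)=(0.9992,-0.0394)
member 4 (2-3): L=6.0176, (cx,cy)=(0.2579,0.9662)
member 5 (2-4): L=2.6470, (cx,cy)=(1.0000,0.0000)
member 6 (3-4): L=5.9162, (cx,cy)=(0.1851,-0.9827)
member 7 (3-5): L=2.5832, (cx,cy)=(0.9701,0.2427)
member 8 (4-5): L=6.5937, (cx,cy)=(0.2140,0.9768)
member 9 (4-6): L=2.8550, (cx,cy)=(1.0000,0.0000)
member 10 (5-6): L=6.6009, (cx,cy)=(0.2188,-0.9758)
solve A·x = −loads:
  F[0-1] = -1605.3796 N (compression)
  F[0-2] = -562.5539 N (compression)
  F[1-2] = +817.8542 N (tension)
  F[1-3] = -1767.1655 N (compression)
  F[2-3] = -832.5894 N (compression)
  F[2-4] = -200.2023 N (compression)
  F[3-4] = +335.0415 N (tension)
  F[3-5] = +142.4510 N (tension)
  F[4-5] = -337.0607 N (compression)
  F[4-6] = -66.0634 N (compression)
  F[5-6] = +301.9921 N (tension)
  Rx@0 = +935.1300 N
  Ry@0 = +1561.5475 N
  Ry@6 = -294.6775 N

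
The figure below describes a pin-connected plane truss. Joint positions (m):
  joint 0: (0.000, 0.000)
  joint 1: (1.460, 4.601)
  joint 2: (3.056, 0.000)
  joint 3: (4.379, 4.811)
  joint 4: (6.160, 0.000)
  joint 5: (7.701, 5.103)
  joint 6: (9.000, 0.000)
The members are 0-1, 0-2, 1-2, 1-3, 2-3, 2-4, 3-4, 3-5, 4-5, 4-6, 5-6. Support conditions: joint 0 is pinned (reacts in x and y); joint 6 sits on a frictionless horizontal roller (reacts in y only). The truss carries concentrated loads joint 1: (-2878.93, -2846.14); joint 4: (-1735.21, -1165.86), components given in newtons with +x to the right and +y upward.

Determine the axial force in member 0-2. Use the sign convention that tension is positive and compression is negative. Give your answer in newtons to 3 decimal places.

-3273.739

N=7 nodes, M=11 members, R=3 reactions → 2N=14, M+R=14
member 0 (0-1): L=4.8271, (cx,cy)=(0.3025,0.9532)
member 1 (0-2): L=3.0560, (cx,cy)=(1.0000,0.0000)
member 2 (1-2): L=4.8700, (cx,cy)=(0.3277,-0.9448)
member 3 (1-3): L=2.9265, (cx,cy)=(0.9974,0.0718)
member 4 (2-3): L=4.9896, (cx,cy)=(0.2652,0.9642)
member 5 (2-4): L=3.1040, (cx,cy)=(1.0000,0.0000)
member 6 (3-4): L=5.1301, (cx,cy)=(0.3472,-0.9378)
member 7 (3-5): L=3.3348, (cx,cy)=(0.9962,0.0876)
member 8 (4-5): L=5.3306, (cx,cy)=(0.2891,0.9573)
member 9 (4-6): L=2.8400, (cx,cy)=(1.0000,0.0000)
member 10 (5-6): L=5.2657, (cx,cy)=(0.2467,-0.9691)
solve A·x = −loads:
  F[0-1] = -4431.6691 N (compression)
  F[0-2] = -3273.7390 N (compression)
  F[1-2] = +1537.2993 N (tension)
  F[1-3] = +1037.3932 N (tension)
  F[2-3] = -1506.3157 N (compression)
  F[2-4] = -2370.5266 N (compression)
  F[3-4] = +1480.7142 N (tension)
  F[3-5] = +121.7270 N (tension)
  F[4-5] = -232.6933 N (compression)
  F[4-6] = -53.9912 N (compression)
  F[5-6] = +218.8635 N (tension)
  Rx@0 = +4614.1400 N
  Ry@0 = +4224.0994 N
  Ry@6 = -212.0994 N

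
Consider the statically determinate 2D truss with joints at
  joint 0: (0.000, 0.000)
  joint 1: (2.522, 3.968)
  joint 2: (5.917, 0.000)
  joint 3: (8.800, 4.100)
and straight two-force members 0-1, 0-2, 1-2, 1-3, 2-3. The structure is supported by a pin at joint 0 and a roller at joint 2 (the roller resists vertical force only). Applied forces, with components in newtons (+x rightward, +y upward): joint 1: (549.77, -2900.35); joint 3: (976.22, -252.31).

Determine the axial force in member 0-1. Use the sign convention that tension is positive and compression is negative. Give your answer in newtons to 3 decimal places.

N=4 nodes, M=5 members, R=3 reactions → 2N=8, M+R=8
member 0 (0-1): L=4.7016, (cx,cy)=(0.5364,0.8440)
member 1 (0-2): L=5.9170, (cx,cy)=(1.0000,0.0000)
member 2 (1-2): L=5.2222, (cx,cy)=(0.6501,-0.7598)
member 3 (1-3): L=6.2794, (cx,cy)=(0.9998,0.0210)
member 4 (2-3): L=5.0122, (cx,cy)=(0.5752,0.8180)
solve A·x = −loads:
  F[0-1] = -587.7977 N (compression)
  F[0-2] = +1841.2891 N (tension)
  F[1-2] = -3131.7913 N (compression)
  F[1-3] = +1171.2080 N (tension)
  F[2-3] = -338.5406 N (compression)
  Rx@0 = -1525.9900 N
  Ry@0 = +496.0773 N
  Ry@2 = +2656.5827 N

-587.798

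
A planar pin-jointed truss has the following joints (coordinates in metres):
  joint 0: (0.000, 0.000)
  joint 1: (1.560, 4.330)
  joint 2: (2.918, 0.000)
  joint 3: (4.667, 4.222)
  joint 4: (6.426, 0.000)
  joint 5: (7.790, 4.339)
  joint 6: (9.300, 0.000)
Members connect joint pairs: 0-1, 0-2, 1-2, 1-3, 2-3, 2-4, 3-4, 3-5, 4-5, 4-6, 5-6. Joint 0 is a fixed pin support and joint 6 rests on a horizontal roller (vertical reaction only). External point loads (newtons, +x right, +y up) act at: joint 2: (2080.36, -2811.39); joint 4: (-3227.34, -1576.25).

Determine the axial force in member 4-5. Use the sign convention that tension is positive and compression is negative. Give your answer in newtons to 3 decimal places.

2118.243

N=7 nodes, M=11 members, R=3 reactions → 2N=14, M+R=14
member 0 (0-1): L=4.6024, (cx,cy)=(0.3390,0.9408)
member 1 (0-2): L=2.9180, (cx,cy)=(1.0000,0.0000)
member 2 (1-2): L=4.5380, (cx,cy)=(0.2993,-0.9542)
member 3 (1-3): L=3.1089, (cx,cy)=(0.9994,-0.0347)
member 4 (2-3): L=4.5699, (cx,cy)=(0.3827,0.9239)
member 5 (2-4): L=3.5080, (cx,cy)=(1.0000,0.0000)
member 6 (3-4): L=4.5738, (cx,cy)=(0.3846,-0.9231)
member 7 (3-5): L=3.1252, (cx,cy)=(0.9993,0.0374)
member 8 (4-5): L=4.5483, (cx,cy)=(0.2999,0.9540)
member 9 (4-6): L=2.8740, (cx,cy)=(1.0000,0.0000)
member 10 (5-6): L=4.5942, (cx,cy)=(0.3287,-0.9444)
solve A·x = −loads:
  F[0-1] = -2568.4308 N (compression)
  F[0-2] = -276.4097 N (compression)
  F[1-2] = +2592.4197 N (tension)
  F[1-3] = -1647.3554 N (compression)
  F[2-3] = +365.6070 N (tension)
  F[2-4] = -1720.9036 N (compression)
  F[3-4] = -481.5332 N (compression)
  F[3-5] = -1322.1731 N (compression)
  F[4-5] = +2118.2428 N (tension)
  F[4-6] = +686.0075 N (tension)
  F[5-6] = -2087.2063 N (compression)
  Rx@0 = +1146.9800 N
  Ry@0 = +2416.3907 N
  Ry@6 = +1971.2493 N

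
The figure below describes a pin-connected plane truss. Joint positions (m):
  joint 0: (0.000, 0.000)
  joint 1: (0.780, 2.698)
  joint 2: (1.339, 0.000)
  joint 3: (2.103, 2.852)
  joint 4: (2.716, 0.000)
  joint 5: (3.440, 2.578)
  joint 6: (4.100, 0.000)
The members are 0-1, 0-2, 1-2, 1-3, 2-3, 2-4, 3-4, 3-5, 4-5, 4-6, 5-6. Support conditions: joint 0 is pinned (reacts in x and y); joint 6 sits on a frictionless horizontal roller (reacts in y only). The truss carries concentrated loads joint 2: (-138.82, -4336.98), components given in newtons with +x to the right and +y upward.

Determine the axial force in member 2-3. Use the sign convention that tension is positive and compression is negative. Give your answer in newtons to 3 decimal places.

1636.891

N=7 nodes, M=11 members, R=3 reactions → 2N=14, M+R=14
member 0 (0-1): L=2.8085, (cx,cy)=(0.2777,0.9607)
member 1 (0-2): L=1.3390, (cx,cy)=(1.0000,0.0000)
member 2 (1-2): L=2.7553, (cx,cy)=(0.2029,-0.9792)
member 3 (1-3): L=1.3319, (cx,cy)=(0.9933,0.1156)
member 4 (2-3): L=2.9526, (cx,cy)=(0.2588,0.9659)
member 5 (2-4): L=1.3770, (cx,cy)=(1.0000,0.0000)
member 6 (3-4): L=2.9171, (cx,cy)=(0.2101,-0.9777)
member 7 (3-5): L=1.3648, (cx,cy)=(0.9796,-0.2008)
member 8 (4-5): L=2.6777, (cx,cy)=(0.2704,0.9628)
member 9 (4-6): L=1.3840, (cx,cy)=(1.0000,0.0000)
member 10 (5-6): L=2.6611, (cx,cy)=(0.2480,-0.9688)
solve A·x = −loads:
  F[0-1] = -3040.1889 N (compression)
  F[0-2] = +705.5302 N (tension)
  F[1-2] = +2814.3676 N (tension)
  F[1-3] = -1424.8899 N (compression)
  F[2-3] = +1636.8913 N (tension)
  F[2-4] = +991.7739 N (tension)
  F[3-4] = -1298.0255 N (compression)
  F[3-5] = -733.9533 N (compression)
  F[4-5] = +1318.1379 N (tension)
  F[4-6] = +362.6145 N (tension)
  F[5-6] = -1462.0745 N (compression)
  Rx@0 = +138.8200 N
  Ry@0 = +2920.5858 N
  Ry@6 = +1416.3942 N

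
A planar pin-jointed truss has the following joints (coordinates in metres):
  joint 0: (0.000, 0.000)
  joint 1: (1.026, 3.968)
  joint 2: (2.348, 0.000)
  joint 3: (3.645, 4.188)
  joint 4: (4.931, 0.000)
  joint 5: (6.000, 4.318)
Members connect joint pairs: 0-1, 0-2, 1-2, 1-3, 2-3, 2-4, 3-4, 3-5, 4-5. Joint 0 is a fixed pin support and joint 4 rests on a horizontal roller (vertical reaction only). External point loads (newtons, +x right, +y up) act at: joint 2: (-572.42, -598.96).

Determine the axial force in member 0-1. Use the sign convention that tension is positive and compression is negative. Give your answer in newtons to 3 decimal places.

N=6 nodes, M=9 members, R=3 reactions → 2N=12, M+R=12
member 0 (0-1): L=4.0985, (cx,cy)=(0.2503,0.9682)
member 1 (0-2): L=2.3480, (cx,cy)=(1.0000,0.0000)
member 2 (1-2): L=4.1824, (cx,cy)=(0.3161,-0.9487)
member 3 (1-3): L=2.6282, (cx,cy)=(0.9965,0.0837)
member 4 (2-3): L=4.3842, (cx,cy)=(0.2958,0.9552)
member 5 (2-4): L=2.5830, (cx,cy)=(1.0000,0.0000)
member 6 (3-4): L=4.3810, (cx,cy)=(0.2935,-0.9559)
member 7 (3-5): L=2.3586, (cx,cy)=(0.9985,0.0551)
member 8 (4-5): L=4.4484, (cx,cy)=(0.2403,0.9707)
solve A·x = −loads:
  F[0-1] = -324.0712 N (compression)
  F[0-2] = -491.2935 N (compression)
  F[1-2] = +314.7167 N (tension)
  F[1-3] = -181.2396 N (compression)
  F[2-3] = +314.4534 N (tension)
  F[2-4] = +87.5780 N (tension)
  F[3-4] = -298.3508 N (compression)
  F[3-5] = -0.0000 N (compression)
  F[4-5] = -0.0000 N (compression)
  Rx@0 = +572.4200 N
  Ry@0 = +313.7525 N
  Ry@4 = +285.2075 N

-324.071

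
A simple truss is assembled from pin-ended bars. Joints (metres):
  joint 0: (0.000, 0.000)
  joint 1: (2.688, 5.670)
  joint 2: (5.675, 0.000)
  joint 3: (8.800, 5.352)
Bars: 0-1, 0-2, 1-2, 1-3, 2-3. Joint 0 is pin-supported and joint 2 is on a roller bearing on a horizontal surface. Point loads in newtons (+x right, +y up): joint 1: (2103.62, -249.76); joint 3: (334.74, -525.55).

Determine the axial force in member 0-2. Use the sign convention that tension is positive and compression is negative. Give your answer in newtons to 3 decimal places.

N=4 nodes, M=5 members, R=3 reactions → 2N=8, M+R=8
member 0 (0-1): L=6.2749, (cx,cy)=(0.4284,0.9036)
member 1 (0-2): L=5.6750, (cx,cy)=(1.0000,0.0000)
member 2 (1-2): L=6.4087, (cx,cy)=(0.4661,-0.8847)
member 3 (1-3): L=6.1203, (cx,cy)=(0.9986,-0.0520)
member 4 (2-3): L=6.1975, (cx,cy)=(0.5042,0.8636)
solve A·x = −loads:
  F[0-1] = +2850.1442 N (tension)
  F[0-2] = +1217.4322 N (tension)
  F[1-2] = -3229.8261 N (compression)
  F[1-3] = +623.5308 N (tension)
  F[2-3] = -571.0635 N (compression)
  Rx@0 = -2438.3600 N
  Ry@0 = -2575.3946 N
  Ry@2 = +3350.7046 N

1217.432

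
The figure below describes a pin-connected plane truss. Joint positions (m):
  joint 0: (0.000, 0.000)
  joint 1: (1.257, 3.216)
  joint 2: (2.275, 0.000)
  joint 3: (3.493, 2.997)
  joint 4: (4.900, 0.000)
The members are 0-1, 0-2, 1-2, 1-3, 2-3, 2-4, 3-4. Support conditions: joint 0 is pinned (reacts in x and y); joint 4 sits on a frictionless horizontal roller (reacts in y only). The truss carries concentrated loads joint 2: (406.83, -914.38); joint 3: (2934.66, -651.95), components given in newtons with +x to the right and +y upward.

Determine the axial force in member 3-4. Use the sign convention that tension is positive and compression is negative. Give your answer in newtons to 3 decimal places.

-2965.300

N=5 nodes, M=7 members, R=3 reactions → 2N=10, M+R=10
member 0 (0-1): L=3.4529, (cx,cy)=(0.3640,0.9314)
member 1 (0-2): L=2.2750, (cx,cy)=(1.0000,0.0000)
member 2 (1-2): L=3.3733, (cx,cy)=(0.3018,-0.9534)
member 3 (1-3): L=2.2467, (cx,cy)=(0.9952,-0.0975)
member 4 (2-3): L=3.2350, (cx,cy)=(0.3765,0.9264)
member 5 (2-4): L=2.6250, (cx,cy)=(1.0000,0.0000)
member 6 (3-4): L=3.3108, (cx,cy)=(0.4250,-0.9052)
solve A·x = −loads:
  F[0-1] = +1200.2407 N (tension)
  F[0-2] = +2904.5556 N (tension)
  F[1-2] = -1256.3927 N (compression)
  F[1-3] = +819.9985 N (tension)
  F[2-3] = +2279.9639 N (tension)
  F[2-4] = +1260.1568 N (tension)
  F[3-4] = -2965.2999 N (compression)
  Rx@0 = -3341.4900 N
  Ry@0 = -1117.8847 N
  Ry@4 = +2684.2147 N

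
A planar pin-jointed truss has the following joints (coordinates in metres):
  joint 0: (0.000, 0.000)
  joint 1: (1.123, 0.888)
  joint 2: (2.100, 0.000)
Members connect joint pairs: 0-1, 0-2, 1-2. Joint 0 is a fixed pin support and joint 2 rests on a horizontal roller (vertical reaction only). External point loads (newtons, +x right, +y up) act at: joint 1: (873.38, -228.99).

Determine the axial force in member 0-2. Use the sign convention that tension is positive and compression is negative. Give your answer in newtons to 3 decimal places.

541.058

N=3 nodes, M=3 members, R=3 reactions → 2N=6, M+R=6
member 0 (0-1): L=1.4317, (cx,cy)=(0.7844,0.6203)
member 1 (0-2): L=2.1000, (cx,cy)=(1.0000,0.0000)
member 2 (1-2): L=1.3203, (cx,cy)=(0.7400,-0.6726)
solve A·x = −loads:
  F[0-1] = +423.6642 N (tension)
  F[0-2] = +541.0579 N (tension)
  F[1-2] = -731.1508 N (compression)
  Rx@0 = -873.3800 N
  Ry@0 = -262.7801 N
  Ry@2 = +491.7701 N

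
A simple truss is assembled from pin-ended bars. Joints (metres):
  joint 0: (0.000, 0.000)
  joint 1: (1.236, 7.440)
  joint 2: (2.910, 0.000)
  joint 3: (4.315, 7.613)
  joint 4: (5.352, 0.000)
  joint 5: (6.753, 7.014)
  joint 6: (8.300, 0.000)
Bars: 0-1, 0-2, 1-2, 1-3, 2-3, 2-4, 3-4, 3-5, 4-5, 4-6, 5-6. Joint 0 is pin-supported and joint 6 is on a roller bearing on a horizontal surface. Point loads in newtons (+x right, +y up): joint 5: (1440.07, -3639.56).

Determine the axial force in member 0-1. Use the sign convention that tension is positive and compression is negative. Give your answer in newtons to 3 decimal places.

545.966

N=7 nodes, M=11 members, R=3 reactions → 2N=14, M+R=14
member 0 (0-1): L=7.5420, (cx,cy)=(0.1639,0.9865)
member 1 (0-2): L=2.9100, (cx,cy)=(1.0000,0.0000)
member 2 (1-2): L=7.6260, (cx,cy)=(0.2195,-0.9756)
member 3 (1-3): L=3.0839, (cx,cy)=(0.9984,0.0561)
member 4 (2-3): L=7.7416, (cx,cy)=(0.1815,0.9834)
member 5 (2-4): L=2.4420, (cx,cy)=(1.0000,0.0000)
member 6 (3-4): L=7.6833, (cx,cy)=(0.1350,-0.9908)
member 7 (3-5): L=2.5105, (cx,cy)=(0.9711,-0.2386)
member 8 (4-5): L=7.1526, (cx,cy)=(0.1959,0.9806)
member 9 (4-6): L=2.9480, (cx,cy)=(1.0000,0.0000)
member 10 (5-6): L=7.1826, (cx,cy)=(0.2154,-0.9765)
solve A·x = −loads:
  F[0-1] = +545.9661 N (tension)
  F[0-2] = +1350.5955 N (tension)
  F[1-2] = -540.0686 N (compression)
  F[1-3] = +208.3543 N (tension)
  F[2-3] = +535.7940 N (tension)
  F[2-4] = +1134.8037 N (tension)
  F[3-4] = -640.6947 N (compression)
  F[3-5] = +403.3900 N (tension)
  F[4-5] = +647.3725 N (tension)
  F[4-6] = +921.5269 N (tension)
  F[5-6] = -4278.5633 N (compression)
  Rx@0 = -1440.0700 N
  Ry@0 = -538.5845 N
  Ry@6 = +4178.1445 N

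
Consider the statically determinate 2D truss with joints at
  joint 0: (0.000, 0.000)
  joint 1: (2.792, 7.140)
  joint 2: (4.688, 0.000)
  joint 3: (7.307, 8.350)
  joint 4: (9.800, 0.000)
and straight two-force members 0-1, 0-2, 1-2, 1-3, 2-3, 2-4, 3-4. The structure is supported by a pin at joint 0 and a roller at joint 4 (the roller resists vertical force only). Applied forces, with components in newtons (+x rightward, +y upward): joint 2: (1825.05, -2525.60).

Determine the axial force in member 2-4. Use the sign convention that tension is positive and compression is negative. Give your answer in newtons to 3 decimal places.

360.713

N=5 nodes, M=7 members, R=3 reactions → 2N=10, M+R=10
member 0 (0-1): L=7.6665, (cx,cy)=(0.3642,0.9313)
member 1 (0-2): L=4.6880, (cx,cy)=(1.0000,0.0000)
member 2 (1-2): L=7.3874, (cx,cy)=(0.2567,-0.9665)
member 3 (1-3): L=4.6743, (cx,cy)=(0.9659,0.2589)
member 4 (2-3): L=8.7511, (cx,cy)=(0.2993,0.9542)
member 5 (2-4): L=5.1120, (cx,cy)=(1.0000,0.0000)
member 6 (3-4): L=8.7142, (cx,cy)=(0.2861,-0.9582)
solve A·x = −loads:
  F[0-1] = -1414.5781 N (compression)
  F[0-2] = +2340.2152 N (tension)
  F[1-2] = +1139.1770 N (tension)
  F[1-3] = -836.0332 N (compression)
  F[2-3] = +1493.0110 N (tension)
  F[2-4] = +360.7131 N (tension)
  F[3-4] = -1260.8630 N (compression)
  Rx@0 = -1825.0500 N
  Ry@0 = +1317.4354 N
  Ry@4 = +1208.1646 N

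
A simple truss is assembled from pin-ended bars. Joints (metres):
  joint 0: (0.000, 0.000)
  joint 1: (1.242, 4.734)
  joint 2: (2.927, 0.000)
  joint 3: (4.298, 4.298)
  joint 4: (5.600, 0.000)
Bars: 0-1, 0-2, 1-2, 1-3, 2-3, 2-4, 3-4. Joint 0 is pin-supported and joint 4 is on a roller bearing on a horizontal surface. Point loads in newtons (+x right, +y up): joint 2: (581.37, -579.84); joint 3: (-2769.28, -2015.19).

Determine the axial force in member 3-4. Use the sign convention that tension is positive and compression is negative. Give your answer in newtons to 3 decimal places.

N=5 nodes, M=7 members, R=3 reactions → 2N=10, M+R=10
member 0 (0-1): L=4.8942, (cx,cy)=(0.2538,0.9673)
member 1 (0-2): L=2.9270, (cx,cy)=(1.0000,0.0000)
member 2 (1-2): L=5.0249, (cx,cy)=(0.3353,-0.9421)
member 3 (1-3): L=3.0869, (cx,cy)=(0.9900,-0.1412)
member 4 (2-3): L=4.5114, (cx,cy)=(0.3039,0.9527)
member 5 (2-4): L=2.6730, (cx,cy)=(1.0000,0.0000)
member 6 (3-4): L=4.4909, (cx,cy)=(0.2899,-0.9571)
solve A·x = −loads:
  F[0-1] = -2967.8781 N (compression)
  F[0-2] = -1434.7542 N (compression)
  F[1-2] = +3330.3244 N (tension)
  F[1-3] = -1888.8405 N (compression)
  F[2-3] = -2684.6356 N (compression)
  F[2-4] = -83.5165 N (compression)
  F[3-4] = +288.0664 N (tension)
  Rx@0 = +2187.9100 N
  Ry@0 = +2870.7241 N
  Ry@4 = -275.6941 N

288.066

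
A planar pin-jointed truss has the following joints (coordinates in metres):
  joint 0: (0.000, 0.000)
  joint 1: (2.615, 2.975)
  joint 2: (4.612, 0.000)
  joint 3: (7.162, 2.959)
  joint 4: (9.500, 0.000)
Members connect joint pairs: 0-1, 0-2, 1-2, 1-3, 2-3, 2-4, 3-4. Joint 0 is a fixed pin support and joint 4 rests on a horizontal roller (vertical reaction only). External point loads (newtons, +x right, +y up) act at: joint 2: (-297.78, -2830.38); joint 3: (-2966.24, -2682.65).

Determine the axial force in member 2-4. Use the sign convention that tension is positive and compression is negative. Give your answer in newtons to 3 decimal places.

N=5 nodes, M=7 members, R=3 reactions → 2N=10, M+R=10
member 0 (0-1): L=3.9609, (cx,cy)=(0.6602,0.7511)
member 1 (0-2): L=4.6120, (cx,cy)=(1.0000,0.0000)
member 2 (1-2): L=3.5831, (cx,cy)=(0.5573,-0.8303)
member 3 (1-3): L=4.5470, (cx,cy)=(1.0000,-0.0035)
member 4 (2-3): L=3.9062, (cx,cy)=(0.6528,0.7575)
member 5 (2-4): L=4.8880, (cx,cy)=(1.0000,0.0000)
member 6 (3-4): L=3.7712, (cx,cy)=(0.6200,-0.7846)
solve A·x = −loads:
  F[0-1] = -4048.0221 N (compression)
  F[0-2] = -591.5120 N (compression)
  F[1-2] = +3681.9252 N (tension)
  F[1-3] = -4724.6141 N (compression)
  F[2-3] = -299.2266 N (compression)
  F[2-4] = +1953.6839 N (tension)
  F[3-4] = -3151.2944 N (compression)
  Rx@0 = +3264.0200 N
  Ry@0 = +3040.4250 N
  Ry@4 = +2472.6050 N

1953.684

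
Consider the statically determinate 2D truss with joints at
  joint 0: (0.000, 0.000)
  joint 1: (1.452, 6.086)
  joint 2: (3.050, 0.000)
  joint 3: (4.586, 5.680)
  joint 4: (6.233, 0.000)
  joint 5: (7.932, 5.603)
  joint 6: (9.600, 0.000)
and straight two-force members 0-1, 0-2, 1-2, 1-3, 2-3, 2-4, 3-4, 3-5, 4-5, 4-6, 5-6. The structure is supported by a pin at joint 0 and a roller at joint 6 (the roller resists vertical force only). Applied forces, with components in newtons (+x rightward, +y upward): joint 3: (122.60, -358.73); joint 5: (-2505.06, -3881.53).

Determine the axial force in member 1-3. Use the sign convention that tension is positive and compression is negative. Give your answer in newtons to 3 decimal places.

-1177.732

N=7 nodes, M=11 members, R=3 reactions → 2N=14, M+R=14
member 0 (0-1): L=6.2568, (cx,cy)=(0.2321,0.9727)
member 1 (0-2): L=3.0500, (cx,cy)=(1.0000,0.0000)
member 2 (1-2): L=6.2923, (cx,cy)=(0.2540,-0.9672)
member 3 (1-3): L=3.1602, (cx,cy)=(0.9917,-0.1285)
member 4 (2-3): L=5.8840, (cx,cy)=(0.2610,0.9653)
member 5 (2-4): L=3.1830, (cx,cy)=(1.0000,0.0000)
member 6 (3-4): L=5.9140, (cx,cy)=(0.2785,-0.9604)
member 7 (3-5): L=3.3469, (cx,cy)=(0.9997,-0.0230)
member 8 (4-5): L=5.8549, (cx,cy)=(0.2902,0.9570)
member 9 (4-6): L=3.3670, (cx,cy)=(1.0000,0.0000)
member 10 (5-6): L=5.8460, (cx,cy)=(0.2853,-0.9584)
solve A·x = −loads:
  F[0-1] = -2314.4932 N (compression)
  F[0-2] = -1845.3424 N (compression)
  F[1-2] = +2484.0554 N (tension)
  F[1-3] = -1177.7315 N (compression)
  F[2-3] = -2488.9138 N (compression)
  F[2-4] = -564.7674 N (compression)
  F[3-4] = +2030.5750 N (tension)
  F[3-5] = -2506.4575 N (compression)
  F[4-5] = -2037.9314 N (compression)
  F[4-6] = +592.1067 N (tension)
  F[5-6] = -2075.2167 N (compression)
  Rx@0 = +2382.4600 N
  Ry@0 = +2251.3070 N
  Ry@6 = +1988.9530 N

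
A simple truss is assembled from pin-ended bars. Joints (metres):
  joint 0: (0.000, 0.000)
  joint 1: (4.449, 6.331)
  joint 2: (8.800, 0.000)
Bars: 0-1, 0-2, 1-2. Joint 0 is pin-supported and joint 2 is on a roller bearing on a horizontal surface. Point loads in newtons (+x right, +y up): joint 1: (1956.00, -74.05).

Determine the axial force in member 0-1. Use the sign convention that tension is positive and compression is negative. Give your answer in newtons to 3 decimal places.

N=3 nodes, M=3 members, R=3 reactions → 2N=6, M+R=6
member 0 (0-1): L=7.7379, (cx,cy)=(0.5750,0.8182)
member 1 (0-2): L=8.8000, (cx,cy)=(1.0000,0.0000)
member 2 (1-2): L=7.6820, (cx,cy)=(0.5664,-0.8241)
solve A·x = −loads:
  F[0-1] = +1675.1762 N (tension)
  F[0-2] = +992.8376 N (tension)
  F[1-2] = -1752.9200 N (compression)
  Rx@0 = -1956.0000 N
  Ry@0 = -1370.5960 N
  Ry@2 = +1444.6460 N

1675.176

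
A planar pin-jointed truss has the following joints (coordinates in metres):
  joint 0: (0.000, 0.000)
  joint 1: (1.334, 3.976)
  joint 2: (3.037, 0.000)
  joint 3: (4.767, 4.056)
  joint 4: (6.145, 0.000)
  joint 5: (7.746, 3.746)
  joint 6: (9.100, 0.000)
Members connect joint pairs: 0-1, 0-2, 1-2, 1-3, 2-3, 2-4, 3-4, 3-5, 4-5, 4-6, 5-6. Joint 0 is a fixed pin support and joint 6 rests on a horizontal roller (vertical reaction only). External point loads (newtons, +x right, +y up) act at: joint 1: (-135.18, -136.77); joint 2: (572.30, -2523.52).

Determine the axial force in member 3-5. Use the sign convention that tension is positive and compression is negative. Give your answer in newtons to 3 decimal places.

N=7 nodes, M=11 members, R=3 reactions → 2N=14, M+R=14
member 0 (0-1): L=4.1938, (cx,cy)=(0.3181,0.9481)
member 1 (0-2): L=3.0370, (cx,cy)=(1.0000,0.0000)
member 2 (1-2): L=4.3254, (cx,cy)=(0.3937,-0.9192)
member 3 (1-3): L=3.4339, (cx,cy)=(0.9997,0.0233)
member 4 (2-3): L=4.4095, (cx,cy)=(0.3923,0.9198)
member 5 (2-4): L=3.1080, (cx,cy)=(1.0000,0.0000)
member 6 (3-4): L=4.2837, (cx,cy)=(0.3217,-0.9468)
member 7 (3-5): L=2.9951, (cx,cy)=(0.9946,-0.1035)
member 8 (4-5): L=4.0738, (cx,cy)=(0.3930,0.9195)
member 9 (4-6): L=2.9550, (cx,cy)=(1.0000,0.0000)
member 10 (5-6): L=3.9832, (cx,cy)=(0.3399,-0.9405)
solve A·x = −loads:
  F[0-1] = -1958.8534 N (compression)
  F[0-2] = +1060.2059 N (tension)
  F[1-2] = +1840.7657 N (tension)
  F[1-3] = -1212.9887 N (compression)
  F[2-3] = +903.9070 N (tension)
  F[2-4] = +858.0285 N (tension)
  F[3-4] = -781.5970 N (compression)
  F[3-5] = -609.8759 N (compression)
  F[4-5] = +804.8089 N (tension)
  F[4-6] = +290.3099 N (tension)
  F[5-6] = -854.0329 N (compression)
  Rx@0 = -437.1200 N
  Ry@0 = +1857.1135 N
  Ry@6 = +803.1765 N

-609.876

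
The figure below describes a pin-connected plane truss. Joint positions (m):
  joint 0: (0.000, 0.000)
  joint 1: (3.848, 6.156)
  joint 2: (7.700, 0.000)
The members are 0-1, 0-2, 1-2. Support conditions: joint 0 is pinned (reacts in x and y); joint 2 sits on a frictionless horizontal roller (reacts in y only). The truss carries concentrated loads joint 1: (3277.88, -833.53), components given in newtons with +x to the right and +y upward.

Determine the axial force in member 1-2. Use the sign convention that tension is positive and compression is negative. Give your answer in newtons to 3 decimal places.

N=3 nodes, M=3 members, R=3 reactions → 2N=6, M+R=6
member 0 (0-1): L=7.2597, (cx,cy)=(0.5300,0.8480)
member 1 (0-2): L=7.7000, (cx,cy)=(1.0000,0.0000)
member 2 (1-2): L=7.2618, (cx,cy)=(0.5304,-0.8477)
solve A·x = −loads:
  F[0-1] = +2598.7082 N (tension)
  F[0-2] = +1900.4387 N (tension)
  F[1-2] = -3582.7288 N (compression)
  Rx@0 = -3277.8800 N
  Ry@0 = -2203.6197 N
  Ry@2 = +3037.1497 N

-3582.729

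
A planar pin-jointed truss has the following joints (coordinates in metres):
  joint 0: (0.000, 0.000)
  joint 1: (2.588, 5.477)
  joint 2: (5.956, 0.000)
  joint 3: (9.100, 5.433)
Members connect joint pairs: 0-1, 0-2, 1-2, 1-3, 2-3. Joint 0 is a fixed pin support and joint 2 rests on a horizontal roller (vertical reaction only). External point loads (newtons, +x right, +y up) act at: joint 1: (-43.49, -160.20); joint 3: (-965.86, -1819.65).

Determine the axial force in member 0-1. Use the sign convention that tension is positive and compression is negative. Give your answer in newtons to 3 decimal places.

-56.505

N=4 nodes, M=5 members, R=3 reactions → 2N=8, M+R=8
member 0 (0-1): L=6.0577, (cx,cy)=(0.4272,0.9041)
member 1 (0-2): L=5.9560, (cx,cy)=(1.0000,0.0000)
member 2 (1-2): L=6.4297, (cx,cy)=(0.5238,-0.8518)
member 3 (1-3): L=6.5121, (cx,cy)=(1.0000,-0.0068)
member 4 (2-3): L=6.2771, (cx,cy)=(0.5009,0.8655)
solve A·x = −loads:
  F[0-1] = -56.5054 N (compression)
  F[0-2] = -985.2093 N (compression)
  F[1-2] = -128.7788 N (compression)
  F[1-3] = +86.8082 N (tension)
  F[2-3] = -2101.6893 N (compression)
  Rx@0 = +1009.3500 N
  Ry@0 = +51.0890 N
  Ry@2 = +1928.7610 N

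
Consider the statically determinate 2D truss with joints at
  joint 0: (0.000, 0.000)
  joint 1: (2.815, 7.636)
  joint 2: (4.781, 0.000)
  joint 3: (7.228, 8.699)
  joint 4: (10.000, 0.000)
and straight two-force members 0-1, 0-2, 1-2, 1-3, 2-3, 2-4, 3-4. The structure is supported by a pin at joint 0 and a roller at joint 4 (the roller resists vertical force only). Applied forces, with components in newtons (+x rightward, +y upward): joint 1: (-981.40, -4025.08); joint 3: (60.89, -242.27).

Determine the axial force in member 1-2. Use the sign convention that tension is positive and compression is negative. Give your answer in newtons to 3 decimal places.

-445.019

N=5 nodes, M=7 members, R=3 reactions → 2N=10, M+R=10
member 0 (0-1): L=8.1383, (cx,cy)=(0.3459,0.9383)
member 1 (0-2): L=4.7810, (cx,cy)=(1.0000,0.0000)
member 2 (1-2): L=7.8850, (cx,cy)=(0.2493,-0.9684)
member 3 (1-3): L=4.5392, (cx,cy)=(0.9722,0.2342)
member 4 (2-3): L=9.0366, (cx,cy)=(0.2708,0.9626)
member 5 (2-4): L=5.2190, (cx,cy)=(1.0000,0.0000)
member 6 (3-4): L=9.1300, (cx,cy)=(0.3036,-0.9528)
solve A·x = −loads:
  F[0-1] = -3896.0971 N (compression)
  F[0-2] = +427.1237 N (tension)
  F[1-2] = -445.0193 N (compression)
  F[1-3] = -262.5771 N (compression)
  F[2-3] = +447.6906 N (tension)
  F[2-4] = +194.9367 N (tension)
  F[3-4] = -642.0522 N (compression)
  Rx@0 = +920.5100 N
  Ry@0 = +3655.6061 N
  Ry@4 = +611.7439 N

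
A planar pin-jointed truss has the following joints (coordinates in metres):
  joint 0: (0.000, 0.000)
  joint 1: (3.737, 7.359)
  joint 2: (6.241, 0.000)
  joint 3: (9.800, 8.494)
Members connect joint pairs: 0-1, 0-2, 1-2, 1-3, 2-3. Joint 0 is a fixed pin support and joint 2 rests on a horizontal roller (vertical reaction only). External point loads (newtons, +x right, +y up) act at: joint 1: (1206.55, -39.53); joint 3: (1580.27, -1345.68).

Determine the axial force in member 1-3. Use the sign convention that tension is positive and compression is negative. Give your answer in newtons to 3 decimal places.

2367.021

N=4 nodes, M=5 members, R=3 reactions → 2N=8, M+R=8
member 0 (0-1): L=8.2535, (cx,cy)=(0.4528,0.8916)
member 1 (0-2): L=6.2410, (cx,cy)=(1.0000,0.0000)
member 2 (1-2): L=7.7733, (cx,cy)=(0.3221,-0.9467)
member 3 (1-3): L=6.1683, (cx,cy)=(0.9829,0.1840)
member 4 (2-3): L=9.2095, (cx,cy)=(0.3864,0.9223)
solve A·x = −loads:
  F[0-1] = +4850.6649 N (tension)
  F[0-2] = +590.5441 N (tension)
  F[1-2] = -4150.1700 N (compression)
  F[1-3] = +2367.0214 N (tension)
  F[2-3] = -1931.2617 N (compression)
  Rx@0 = -2786.8200 N
  Ry@0 = -4324.9650 N
  Ry@2 = +5710.1750 N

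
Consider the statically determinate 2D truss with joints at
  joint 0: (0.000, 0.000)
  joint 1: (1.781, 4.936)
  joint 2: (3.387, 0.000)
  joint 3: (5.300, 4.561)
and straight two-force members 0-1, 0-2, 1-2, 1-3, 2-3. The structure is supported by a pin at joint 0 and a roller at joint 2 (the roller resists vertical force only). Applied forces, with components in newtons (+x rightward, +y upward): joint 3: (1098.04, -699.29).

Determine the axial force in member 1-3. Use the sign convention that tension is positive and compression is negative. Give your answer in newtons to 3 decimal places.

N=4 nodes, M=5 members, R=3 reactions → 2N=8, M+R=8
member 0 (0-1): L=5.2475, (cx,cy)=(0.3394,0.9406)
member 1 (0-2): L=3.3870, (cx,cy)=(1.0000,0.0000)
member 2 (1-2): L=5.1907, (cx,cy)=(0.3094,-0.9509)
member 3 (1-3): L=3.5389, (cx,cy)=(0.9944,-0.1060)
member 4 (2-3): L=4.9459, (cx,cy)=(0.3868,0.9222)
solve A·x = −loads:
  F[0-1] = +1991.8375 N (tension)
  F[0-2] = +422.0085 N (tension)
  F[1-2] = -2119.5304 N (compression)
  F[1-3] = +1339.3543 N (tension)
  F[2-3] = -604.4064 N (compression)
  Rx@0 = -1098.0400 N
  Ry@0 = -1873.6056 N
  Ry@2 = +2572.8956 N

1339.354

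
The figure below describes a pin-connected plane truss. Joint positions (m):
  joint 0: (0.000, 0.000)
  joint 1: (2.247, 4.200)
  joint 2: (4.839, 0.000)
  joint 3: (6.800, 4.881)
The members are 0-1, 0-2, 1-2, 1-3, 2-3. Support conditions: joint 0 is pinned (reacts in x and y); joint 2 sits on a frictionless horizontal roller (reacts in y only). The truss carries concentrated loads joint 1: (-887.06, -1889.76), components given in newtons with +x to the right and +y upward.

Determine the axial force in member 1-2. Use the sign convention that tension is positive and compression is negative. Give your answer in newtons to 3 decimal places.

N=4 nodes, M=5 members, R=3 reactions → 2N=8, M+R=8
member 0 (0-1): L=4.7633, (cx,cy)=(0.4717,0.8817)
member 1 (0-2): L=4.8390, (cx,cy)=(1.0000,0.0000)
member 2 (1-2): L=4.9354, (cx,cy)=(0.5252,-0.8510)
member 3 (1-3): L=4.6036, (cx,cy)=(0.9890,0.1479)
member 4 (2-3): L=5.2602, (cx,cy)=(0.3728,0.9279)
solve A·x = −loads:
  F[0-1] = -2021.1896 N (compression)
  F[0-2] = +66.3998 N (tension)
  F[1-2] = -126.4319 N (compression)
  F[1-3] = -0.0000 N (compression)
  F[2-3] = +0.0000 N (tension)
  Rx@0 = +887.0600 N
  Ry@0 = +1782.1678 N
  Ry@2 = +107.5922 N

-126.432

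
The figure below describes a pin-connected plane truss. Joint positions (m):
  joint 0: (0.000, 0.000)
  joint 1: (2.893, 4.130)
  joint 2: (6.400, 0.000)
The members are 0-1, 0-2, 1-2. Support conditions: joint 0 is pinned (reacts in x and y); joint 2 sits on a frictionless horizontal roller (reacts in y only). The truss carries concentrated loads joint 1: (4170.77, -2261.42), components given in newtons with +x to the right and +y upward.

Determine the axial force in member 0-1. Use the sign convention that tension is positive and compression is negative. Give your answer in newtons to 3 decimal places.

N=3 nodes, M=3 members, R=3 reactions → 2N=6, M+R=6
member 0 (0-1): L=5.0425, (cx,cy)=(0.5737,0.8190)
member 1 (0-2): L=6.4000, (cx,cy)=(1.0000,0.0000)
member 2 (1-2): L=5.4181, (cx,cy)=(0.6473,-0.7623)
solve A·x = −loads:
  F[0-1] = +1773.1157 N (tension)
  F[0-2] = +3153.4830 N (tension)
  F[1-2] = -4871.9496 N (compression)
  Rx@0 = -4170.7700 N
  Ry@0 = -1452.2625 N
  Ry@2 = +3713.6825 N

1773.116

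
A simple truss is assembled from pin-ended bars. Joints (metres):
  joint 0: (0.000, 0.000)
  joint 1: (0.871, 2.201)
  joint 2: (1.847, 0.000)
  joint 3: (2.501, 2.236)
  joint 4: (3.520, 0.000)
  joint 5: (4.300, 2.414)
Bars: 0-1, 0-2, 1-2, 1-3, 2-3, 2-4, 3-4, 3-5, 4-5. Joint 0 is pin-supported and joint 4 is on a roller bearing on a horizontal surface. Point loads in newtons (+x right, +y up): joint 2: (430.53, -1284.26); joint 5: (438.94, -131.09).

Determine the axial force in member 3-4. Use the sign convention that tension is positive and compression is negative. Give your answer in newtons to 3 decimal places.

-1049.219

N=6 nodes, M=9 members, R=3 reactions → 2N=12, M+R=12
member 0 (0-1): L=2.3671, (cx,cy)=(0.3680,0.9298)
member 1 (0-2): L=1.8470, (cx,cy)=(1.0000,0.0000)
member 2 (1-2): L=2.4077, (cx,cy)=(0.4054,-0.9142)
member 3 (1-3): L=1.6304, (cx,cy)=(0.9998,0.0215)
member 4 (2-3): L=2.3297, (cx,cy)=(0.2807,0.9598)
member 5 (2-4): L=1.6730, (cx,cy)=(1.0000,0.0000)
member 6 (3-4): L=2.4572, (cx,cy)=(0.4147,-0.9100)
member 7 (3-5): L=1.8078, (cx,cy)=(0.9951,0.0985)
member 8 (4-5): L=2.5369, (cx,cy)=(0.3075,0.9516)
solve A·x = −loads:
  F[0-1] = -301.4680 N (compression)
  F[0-2] = +980.3996 N (tension)
  F[1-2] = +301.1677 N (tension)
  F[1-3] = -233.0669 N (compression)
  F[2-3] = +1051.2178 N (tension)
  F[2-4] = +376.8499 N (tension)
  F[3-4] = -1049.2186 N (compression)
  F[3-5] = +499.6203 N (tension)
  F[4-5] = -189.4617 N (compression)
  Rx@0 = -869.4700 N
  Ry@0 = +280.3169 N
  Ry@4 = +1135.0331 N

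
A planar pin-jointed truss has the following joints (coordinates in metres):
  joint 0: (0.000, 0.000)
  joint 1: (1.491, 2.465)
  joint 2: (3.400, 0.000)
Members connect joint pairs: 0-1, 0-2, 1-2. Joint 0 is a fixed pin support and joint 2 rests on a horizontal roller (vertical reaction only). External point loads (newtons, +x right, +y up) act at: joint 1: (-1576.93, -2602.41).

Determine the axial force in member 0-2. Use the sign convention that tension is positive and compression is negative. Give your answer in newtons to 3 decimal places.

N=3 nodes, M=3 members, R=3 reactions → 2N=6, M+R=6
member 0 (0-1): L=2.8809, (cx,cy)=(0.5176,0.8556)
member 1 (0-2): L=3.4000, (cx,cy)=(1.0000,0.0000)
member 2 (1-2): L=3.1178, (cx,cy)=(0.6123,-0.7906)
solve A·x = −loads:
  F[0-1] = -3043.8283 N (compression)
  F[0-2] = -1.5806 N (compression)
  F[1-2] = +2.5814 N (tension)
  Rx@0 = +1576.9300 N
  Ry@0 = +2604.4509 N
  Ry@2 = -2.0409 N

-1.581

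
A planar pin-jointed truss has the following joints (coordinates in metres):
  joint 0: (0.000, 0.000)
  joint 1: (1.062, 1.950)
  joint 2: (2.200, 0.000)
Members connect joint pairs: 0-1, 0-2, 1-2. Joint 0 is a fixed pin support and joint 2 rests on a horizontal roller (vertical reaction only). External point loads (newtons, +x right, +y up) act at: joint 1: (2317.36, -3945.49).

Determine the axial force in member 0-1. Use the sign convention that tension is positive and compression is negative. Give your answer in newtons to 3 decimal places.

14.950

N=3 nodes, M=3 members, R=3 reactions → 2N=6, M+R=6
member 0 (0-1): L=2.2204, (cx,cy)=(0.4783,0.8782)
member 1 (0-2): L=2.2000, (cx,cy)=(1.0000,0.0000)
member 2 (1-2): L=2.2578, (cx,cy)=(0.5040,-0.8637)
solve A·x = −loads:
  F[0-1] = +14.9501 N (tension)
  F[0-2] = +2310.2096 N (tension)
  F[1-2] = -4583.4196 N (compression)
  Rx@0 = -2317.3600 N
  Ry@0 = -13.1293 N
  Ry@2 = +3958.6193 N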